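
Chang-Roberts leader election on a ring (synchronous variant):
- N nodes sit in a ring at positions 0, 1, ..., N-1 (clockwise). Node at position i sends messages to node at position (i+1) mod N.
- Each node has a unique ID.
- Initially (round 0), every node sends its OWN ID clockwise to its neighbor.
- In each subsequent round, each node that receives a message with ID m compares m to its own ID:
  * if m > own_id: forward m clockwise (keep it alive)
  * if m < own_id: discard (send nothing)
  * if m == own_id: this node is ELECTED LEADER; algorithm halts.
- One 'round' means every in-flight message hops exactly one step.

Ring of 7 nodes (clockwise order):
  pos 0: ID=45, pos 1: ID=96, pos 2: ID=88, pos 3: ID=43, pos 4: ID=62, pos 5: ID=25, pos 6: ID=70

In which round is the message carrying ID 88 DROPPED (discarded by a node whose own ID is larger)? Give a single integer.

Answer: 6

Derivation:
Round 1: pos1(id96) recv 45: drop; pos2(id88) recv 96: fwd; pos3(id43) recv 88: fwd; pos4(id62) recv 43: drop; pos5(id25) recv 62: fwd; pos6(id70) recv 25: drop; pos0(id45) recv 70: fwd
Round 2: pos3(id43) recv 96: fwd; pos4(id62) recv 88: fwd; pos6(id70) recv 62: drop; pos1(id96) recv 70: drop
Round 3: pos4(id62) recv 96: fwd; pos5(id25) recv 88: fwd
Round 4: pos5(id25) recv 96: fwd; pos6(id70) recv 88: fwd
Round 5: pos6(id70) recv 96: fwd; pos0(id45) recv 88: fwd
Round 6: pos0(id45) recv 96: fwd; pos1(id96) recv 88: drop
Round 7: pos1(id96) recv 96: ELECTED
Message ID 88 originates at pos 2; dropped at pos 1 in round 6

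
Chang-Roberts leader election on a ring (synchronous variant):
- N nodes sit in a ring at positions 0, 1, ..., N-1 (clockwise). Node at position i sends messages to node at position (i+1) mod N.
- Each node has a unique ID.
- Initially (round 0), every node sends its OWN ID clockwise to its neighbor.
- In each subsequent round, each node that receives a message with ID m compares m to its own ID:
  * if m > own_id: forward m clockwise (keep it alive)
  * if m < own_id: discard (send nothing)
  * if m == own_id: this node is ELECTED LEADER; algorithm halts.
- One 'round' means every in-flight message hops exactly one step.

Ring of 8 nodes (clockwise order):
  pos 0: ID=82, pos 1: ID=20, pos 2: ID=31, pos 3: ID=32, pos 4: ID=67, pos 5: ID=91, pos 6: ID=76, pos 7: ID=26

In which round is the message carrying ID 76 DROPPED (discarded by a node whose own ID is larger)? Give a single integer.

Answer: 2

Derivation:
Round 1: pos1(id20) recv 82: fwd; pos2(id31) recv 20: drop; pos3(id32) recv 31: drop; pos4(id67) recv 32: drop; pos5(id91) recv 67: drop; pos6(id76) recv 91: fwd; pos7(id26) recv 76: fwd; pos0(id82) recv 26: drop
Round 2: pos2(id31) recv 82: fwd; pos7(id26) recv 91: fwd; pos0(id82) recv 76: drop
Round 3: pos3(id32) recv 82: fwd; pos0(id82) recv 91: fwd
Round 4: pos4(id67) recv 82: fwd; pos1(id20) recv 91: fwd
Round 5: pos5(id91) recv 82: drop; pos2(id31) recv 91: fwd
Round 6: pos3(id32) recv 91: fwd
Round 7: pos4(id67) recv 91: fwd
Round 8: pos5(id91) recv 91: ELECTED
Message ID 76 originates at pos 6; dropped at pos 0 in round 2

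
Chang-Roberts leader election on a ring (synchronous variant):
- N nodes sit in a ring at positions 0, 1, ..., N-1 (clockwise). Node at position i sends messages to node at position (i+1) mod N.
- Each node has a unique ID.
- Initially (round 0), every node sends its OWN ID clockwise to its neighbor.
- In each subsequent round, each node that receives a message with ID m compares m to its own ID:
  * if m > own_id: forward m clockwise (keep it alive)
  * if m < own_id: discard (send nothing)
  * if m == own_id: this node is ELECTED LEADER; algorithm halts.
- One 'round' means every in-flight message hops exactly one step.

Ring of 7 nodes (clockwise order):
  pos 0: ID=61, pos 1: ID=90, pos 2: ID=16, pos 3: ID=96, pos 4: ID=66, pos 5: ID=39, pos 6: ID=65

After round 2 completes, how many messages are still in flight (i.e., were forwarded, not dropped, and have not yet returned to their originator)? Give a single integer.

Answer: 2

Derivation:
Round 1: pos1(id90) recv 61: drop; pos2(id16) recv 90: fwd; pos3(id96) recv 16: drop; pos4(id66) recv 96: fwd; pos5(id39) recv 66: fwd; pos6(id65) recv 39: drop; pos0(id61) recv 65: fwd
Round 2: pos3(id96) recv 90: drop; pos5(id39) recv 96: fwd; pos6(id65) recv 66: fwd; pos1(id90) recv 65: drop
After round 2: 2 messages still in flight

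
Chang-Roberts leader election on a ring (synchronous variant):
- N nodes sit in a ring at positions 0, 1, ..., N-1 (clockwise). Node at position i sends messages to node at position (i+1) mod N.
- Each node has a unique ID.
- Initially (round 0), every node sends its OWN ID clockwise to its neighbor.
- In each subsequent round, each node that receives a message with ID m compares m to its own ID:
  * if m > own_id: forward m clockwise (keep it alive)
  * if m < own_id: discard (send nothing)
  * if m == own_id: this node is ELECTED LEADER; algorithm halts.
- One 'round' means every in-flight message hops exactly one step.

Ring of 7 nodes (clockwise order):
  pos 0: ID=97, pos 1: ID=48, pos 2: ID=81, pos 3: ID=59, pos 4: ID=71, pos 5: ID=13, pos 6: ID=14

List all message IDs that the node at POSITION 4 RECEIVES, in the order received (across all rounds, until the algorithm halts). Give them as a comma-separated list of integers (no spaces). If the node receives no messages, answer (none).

Answer: 59,81,97

Derivation:
Round 1: pos1(id48) recv 97: fwd; pos2(id81) recv 48: drop; pos3(id59) recv 81: fwd; pos4(id71) recv 59: drop; pos5(id13) recv 71: fwd; pos6(id14) recv 13: drop; pos0(id97) recv 14: drop
Round 2: pos2(id81) recv 97: fwd; pos4(id71) recv 81: fwd; pos6(id14) recv 71: fwd
Round 3: pos3(id59) recv 97: fwd; pos5(id13) recv 81: fwd; pos0(id97) recv 71: drop
Round 4: pos4(id71) recv 97: fwd; pos6(id14) recv 81: fwd
Round 5: pos5(id13) recv 97: fwd; pos0(id97) recv 81: drop
Round 6: pos6(id14) recv 97: fwd
Round 7: pos0(id97) recv 97: ELECTED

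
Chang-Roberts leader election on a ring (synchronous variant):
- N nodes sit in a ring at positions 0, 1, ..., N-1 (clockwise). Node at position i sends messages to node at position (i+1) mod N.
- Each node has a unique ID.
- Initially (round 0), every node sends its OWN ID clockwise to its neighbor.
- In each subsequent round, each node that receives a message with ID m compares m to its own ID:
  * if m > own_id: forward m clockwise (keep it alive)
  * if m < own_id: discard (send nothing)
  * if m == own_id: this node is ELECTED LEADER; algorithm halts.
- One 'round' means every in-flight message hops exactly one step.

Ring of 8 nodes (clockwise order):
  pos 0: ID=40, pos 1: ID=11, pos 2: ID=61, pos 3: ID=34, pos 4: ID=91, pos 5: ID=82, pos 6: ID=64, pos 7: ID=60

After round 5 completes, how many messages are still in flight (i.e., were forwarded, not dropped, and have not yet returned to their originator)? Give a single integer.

Answer: 3

Derivation:
Round 1: pos1(id11) recv 40: fwd; pos2(id61) recv 11: drop; pos3(id34) recv 61: fwd; pos4(id91) recv 34: drop; pos5(id82) recv 91: fwd; pos6(id64) recv 82: fwd; pos7(id60) recv 64: fwd; pos0(id40) recv 60: fwd
Round 2: pos2(id61) recv 40: drop; pos4(id91) recv 61: drop; pos6(id64) recv 91: fwd; pos7(id60) recv 82: fwd; pos0(id40) recv 64: fwd; pos1(id11) recv 60: fwd
Round 3: pos7(id60) recv 91: fwd; pos0(id40) recv 82: fwd; pos1(id11) recv 64: fwd; pos2(id61) recv 60: drop
Round 4: pos0(id40) recv 91: fwd; pos1(id11) recv 82: fwd; pos2(id61) recv 64: fwd
Round 5: pos1(id11) recv 91: fwd; pos2(id61) recv 82: fwd; pos3(id34) recv 64: fwd
After round 5: 3 messages still in flight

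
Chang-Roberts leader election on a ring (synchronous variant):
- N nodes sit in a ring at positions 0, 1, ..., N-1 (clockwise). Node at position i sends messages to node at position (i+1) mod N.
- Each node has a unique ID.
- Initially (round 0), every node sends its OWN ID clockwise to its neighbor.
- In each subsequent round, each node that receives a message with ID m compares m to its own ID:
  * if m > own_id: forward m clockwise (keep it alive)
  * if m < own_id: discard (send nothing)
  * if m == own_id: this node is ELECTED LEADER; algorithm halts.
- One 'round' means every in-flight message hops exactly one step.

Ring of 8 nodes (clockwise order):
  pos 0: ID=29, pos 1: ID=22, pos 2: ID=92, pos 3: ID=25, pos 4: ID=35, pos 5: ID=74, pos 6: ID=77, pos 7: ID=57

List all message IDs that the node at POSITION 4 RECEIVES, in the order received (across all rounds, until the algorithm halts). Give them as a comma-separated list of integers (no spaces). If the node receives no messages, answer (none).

Answer: 25,92

Derivation:
Round 1: pos1(id22) recv 29: fwd; pos2(id92) recv 22: drop; pos3(id25) recv 92: fwd; pos4(id35) recv 25: drop; pos5(id74) recv 35: drop; pos6(id77) recv 74: drop; pos7(id57) recv 77: fwd; pos0(id29) recv 57: fwd
Round 2: pos2(id92) recv 29: drop; pos4(id35) recv 92: fwd; pos0(id29) recv 77: fwd; pos1(id22) recv 57: fwd
Round 3: pos5(id74) recv 92: fwd; pos1(id22) recv 77: fwd; pos2(id92) recv 57: drop
Round 4: pos6(id77) recv 92: fwd; pos2(id92) recv 77: drop
Round 5: pos7(id57) recv 92: fwd
Round 6: pos0(id29) recv 92: fwd
Round 7: pos1(id22) recv 92: fwd
Round 8: pos2(id92) recv 92: ELECTED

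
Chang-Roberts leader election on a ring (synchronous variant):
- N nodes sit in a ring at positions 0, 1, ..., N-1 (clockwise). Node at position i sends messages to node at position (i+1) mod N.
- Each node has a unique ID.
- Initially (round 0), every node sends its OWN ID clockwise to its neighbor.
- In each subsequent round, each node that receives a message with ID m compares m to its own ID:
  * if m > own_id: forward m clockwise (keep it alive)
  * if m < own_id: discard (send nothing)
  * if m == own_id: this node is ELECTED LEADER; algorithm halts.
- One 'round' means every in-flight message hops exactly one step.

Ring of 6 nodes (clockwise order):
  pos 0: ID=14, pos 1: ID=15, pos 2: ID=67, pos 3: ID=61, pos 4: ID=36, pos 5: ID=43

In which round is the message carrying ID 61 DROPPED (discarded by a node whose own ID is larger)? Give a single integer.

Round 1: pos1(id15) recv 14: drop; pos2(id67) recv 15: drop; pos3(id61) recv 67: fwd; pos4(id36) recv 61: fwd; pos5(id43) recv 36: drop; pos0(id14) recv 43: fwd
Round 2: pos4(id36) recv 67: fwd; pos5(id43) recv 61: fwd; pos1(id15) recv 43: fwd
Round 3: pos5(id43) recv 67: fwd; pos0(id14) recv 61: fwd; pos2(id67) recv 43: drop
Round 4: pos0(id14) recv 67: fwd; pos1(id15) recv 61: fwd
Round 5: pos1(id15) recv 67: fwd; pos2(id67) recv 61: drop
Round 6: pos2(id67) recv 67: ELECTED
Message ID 61 originates at pos 3; dropped at pos 2 in round 5

Answer: 5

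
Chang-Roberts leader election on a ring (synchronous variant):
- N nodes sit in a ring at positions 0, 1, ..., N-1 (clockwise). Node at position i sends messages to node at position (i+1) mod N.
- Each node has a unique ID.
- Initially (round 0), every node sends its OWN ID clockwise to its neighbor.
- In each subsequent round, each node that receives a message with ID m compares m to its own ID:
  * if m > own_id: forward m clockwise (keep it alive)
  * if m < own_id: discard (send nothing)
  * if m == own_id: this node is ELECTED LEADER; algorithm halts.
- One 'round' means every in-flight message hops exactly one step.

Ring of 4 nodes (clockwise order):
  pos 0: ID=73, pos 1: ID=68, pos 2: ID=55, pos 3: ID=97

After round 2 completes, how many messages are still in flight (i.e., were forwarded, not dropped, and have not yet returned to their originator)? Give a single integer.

Answer: 2

Derivation:
Round 1: pos1(id68) recv 73: fwd; pos2(id55) recv 68: fwd; pos3(id97) recv 55: drop; pos0(id73) recv 97: fwd
Round 2: pos2(id55) recv 73: fwd; pos3(id97) recv 68: drop; pos1(id68) recv 97: fwd
After round 2: 2 messages still in flight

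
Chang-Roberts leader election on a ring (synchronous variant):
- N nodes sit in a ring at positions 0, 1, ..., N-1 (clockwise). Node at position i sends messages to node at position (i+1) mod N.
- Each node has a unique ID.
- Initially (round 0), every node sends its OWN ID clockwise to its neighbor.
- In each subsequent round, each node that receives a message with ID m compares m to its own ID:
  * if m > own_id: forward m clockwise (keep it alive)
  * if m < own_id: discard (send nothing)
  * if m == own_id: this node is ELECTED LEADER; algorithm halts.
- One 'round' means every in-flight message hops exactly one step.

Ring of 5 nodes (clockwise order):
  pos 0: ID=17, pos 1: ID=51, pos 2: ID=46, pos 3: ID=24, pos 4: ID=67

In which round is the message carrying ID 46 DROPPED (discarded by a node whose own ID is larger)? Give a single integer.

Answer: 2

Derivation:
Round 1: pos1(id51) recv 17: drop; pos2(id46) recv 51: fwd; pos3(id24) recv 46: fwd; pos4(id67) recv 24: drop; pos0(id17) recv 67: fwd
Round 2: pos3(id24) recv 51: fwd; pos4(id67) recv 46: drop; pos1(id51) recv 67: fwd
Round 3: pos4(id67) recv 51: drop; pos2(id46) recv 67: fwd
Round 4: pos3(id24) recv 67: fwd
Round 5: pos4(id67) recv 67: ELECTED
Message ID 46 originates at pos 2; dropped at pos 4 in round 2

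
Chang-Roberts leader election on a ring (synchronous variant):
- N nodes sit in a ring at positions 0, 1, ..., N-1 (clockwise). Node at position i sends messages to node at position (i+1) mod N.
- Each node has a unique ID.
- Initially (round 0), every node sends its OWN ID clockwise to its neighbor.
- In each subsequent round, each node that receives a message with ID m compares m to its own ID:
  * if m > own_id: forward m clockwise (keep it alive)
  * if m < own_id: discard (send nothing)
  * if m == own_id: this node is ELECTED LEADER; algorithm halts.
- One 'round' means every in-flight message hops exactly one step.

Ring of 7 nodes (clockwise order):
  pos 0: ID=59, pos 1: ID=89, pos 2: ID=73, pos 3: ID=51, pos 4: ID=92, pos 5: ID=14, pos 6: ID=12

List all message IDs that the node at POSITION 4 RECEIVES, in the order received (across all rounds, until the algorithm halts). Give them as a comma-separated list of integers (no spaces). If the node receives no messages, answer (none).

Answer: 51,73,89,92

Derivation:
Round 1: pos1(id89) recv 59: drop; pos2(id73) recv 89: fwd; pos3(id51) recv 73: fwd; pos4(id92) recv 51: drop; pos5(id14) recv 92: fwd; pos6(id12) recv 14: fwd; pos0(id59) recv 12: drop
Round 2: pos3(id51) recv 89: fwd; pos4(id92) recv 73: drop; pos6(id12) recv 92: fwd; pos0(id59) recv 14: drop
Round 3: pos4(id92) recv 89: drop; pos0(id59) recv 92: fwd
Round 4: pos1(id89) recv 92: fwd
Round 5: pos2(id73) recv 92: fwd
Round 6: pos3(id51) recv 92: fwd
Round 7: pos4(id92) recv 92: ELECTED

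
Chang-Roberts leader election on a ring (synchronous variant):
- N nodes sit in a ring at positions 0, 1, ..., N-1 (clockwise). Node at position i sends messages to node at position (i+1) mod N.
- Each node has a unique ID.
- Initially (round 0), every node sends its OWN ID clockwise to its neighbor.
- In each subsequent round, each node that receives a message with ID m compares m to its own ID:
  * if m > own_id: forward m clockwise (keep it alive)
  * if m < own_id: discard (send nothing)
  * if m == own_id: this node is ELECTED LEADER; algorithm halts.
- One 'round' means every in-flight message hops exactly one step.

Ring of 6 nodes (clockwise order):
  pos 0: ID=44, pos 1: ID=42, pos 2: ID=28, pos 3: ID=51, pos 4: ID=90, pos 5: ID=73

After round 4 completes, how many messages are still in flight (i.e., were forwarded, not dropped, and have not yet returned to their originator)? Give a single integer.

Round 1: pos1(id42) recv 44: fwd; pos2(id28) recv 42: fwd; pos3(id51) recv 28: drop; pos4(id90) recv 51: drop; pos5(id73) recv 90: fwd; pos0(id44) recv 73: fwd
Round 2: pos2(id28) recv 44: fwd; pos3(id51) recv 42: drop; pos0(id44) recv 90: fwd; pos1(id42) recv 73: fwd
Round 3: pos3(id51) recv 44: drop; pos1(id42) recv 90: fwd; pos2(id28) recv 73: fwd
Round 4: pos2(id28) recv 90: fwd; pos3(id51) recv 73: fwd
After round 4: 2 messages still in flight

Answer: 2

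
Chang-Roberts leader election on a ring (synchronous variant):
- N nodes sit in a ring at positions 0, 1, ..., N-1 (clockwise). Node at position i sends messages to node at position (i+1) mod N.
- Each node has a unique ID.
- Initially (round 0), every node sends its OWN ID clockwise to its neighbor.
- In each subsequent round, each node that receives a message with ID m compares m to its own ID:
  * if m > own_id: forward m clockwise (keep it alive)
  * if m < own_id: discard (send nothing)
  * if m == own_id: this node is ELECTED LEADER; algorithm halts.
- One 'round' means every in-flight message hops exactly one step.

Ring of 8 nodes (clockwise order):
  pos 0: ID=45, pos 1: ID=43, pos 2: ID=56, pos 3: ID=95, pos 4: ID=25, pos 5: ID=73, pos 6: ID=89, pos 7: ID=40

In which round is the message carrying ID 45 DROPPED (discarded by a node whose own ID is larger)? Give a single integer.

Answer: 2

Derivation:
Round 1: pos1(id43) recv 45: fwd; pos2(id56) recv 43: drop; pos3(id95) recv 56: drop; pos4(id25) recv 95: fwd; pos5(id73) recv 25: drop; pos6(id89) recv 73: drop; pos7(id40) recv 89: fwd; pos0(id45) recv 40: drop
Round 2: pos2(id56) recv 45: drop; pos5(id73) recv 95: fwd; pos0(id45) recv 89: fwd
Round 3: pos6(id89) recv 95: fwd; pos1(id43) recv 89: fwd
Round 4: pos7(id40) recv 95: fwd; pos2(id56) recv 89: fwd
Round 5: pos0(id45) recv 95: fwd; pos3(id95) recv 89: drop
Round 6: pos1(id43) recv 95: fwd
Round 7: pos2(id56) recv 95: fwd
Round 8: pos3(id95) recv 95: ELECTED
Message ID 45 originates at pos 0; dropped at pos 2 in round 2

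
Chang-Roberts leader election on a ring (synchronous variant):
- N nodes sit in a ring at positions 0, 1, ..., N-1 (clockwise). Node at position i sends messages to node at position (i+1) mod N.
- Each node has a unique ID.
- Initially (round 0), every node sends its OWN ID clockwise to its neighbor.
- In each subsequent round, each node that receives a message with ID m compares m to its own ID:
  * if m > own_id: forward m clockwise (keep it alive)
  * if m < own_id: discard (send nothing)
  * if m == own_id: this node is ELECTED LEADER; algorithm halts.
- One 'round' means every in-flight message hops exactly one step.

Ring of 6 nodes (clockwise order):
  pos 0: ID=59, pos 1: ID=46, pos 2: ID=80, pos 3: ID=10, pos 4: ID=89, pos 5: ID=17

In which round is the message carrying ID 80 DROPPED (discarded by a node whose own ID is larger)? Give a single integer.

Answer: 2

Derivation:
Round 1: pos1(id46) recv 59: fwd; pos2(id80) recv 46: drop; pos3(id10) recv 80: fwd; pos4(id89) recv 10: drop; pos5(id17) recv 89: fwd; pos0(id59) recv 17: drop
Round 2: pos2(id80) recv 59: drop; pos4(id89) recv 80: drop; pos0(id59) recv 89: fwd
Round 3: pos1(id46) recv 89: fwd
Round 4: pos2(id80) recv 89: fwd
Round 5: pos3(id10) recv 89: fwd
Round 6: pos4(id89) recv 89: ELECTED
Message ID 80 originates at pos 2; dropped at pos 4 in round 2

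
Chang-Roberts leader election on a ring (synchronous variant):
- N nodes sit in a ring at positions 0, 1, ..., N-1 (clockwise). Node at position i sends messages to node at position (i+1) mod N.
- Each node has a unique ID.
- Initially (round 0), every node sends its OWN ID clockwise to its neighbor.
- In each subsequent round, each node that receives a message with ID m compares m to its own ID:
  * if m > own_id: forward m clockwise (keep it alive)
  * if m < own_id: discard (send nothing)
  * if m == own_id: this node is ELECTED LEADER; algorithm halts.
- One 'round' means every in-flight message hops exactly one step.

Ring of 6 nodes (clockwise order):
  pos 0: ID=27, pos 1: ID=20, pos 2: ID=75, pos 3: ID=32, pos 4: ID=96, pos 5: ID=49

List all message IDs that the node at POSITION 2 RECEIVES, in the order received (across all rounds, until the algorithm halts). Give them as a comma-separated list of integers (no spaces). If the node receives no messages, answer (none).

Answer: 20,27,49,96

Derivation:
Round 1: pos1(id20) recv 27: fwd; pos2(id75) recv 20: drop; pos3(id32) recv 75: fwd; pos4(id96) recv 32: drop; pos5(id49) recv 96: fwd; pos0(id27) recv 49: fwd
Round 2: pos2(id75) recv 27: drop; pos4(id96) recv 75: drop; pos0(id27) recv 96: fwd; pos1(id20) recv 49: fwd
Round 3: pos1(id20) recv 96: fwd; pos2(id75) recv 49: drop
Round 4: pos2(id75) recv 96: fwd
Round 5: pos3(id32) recv 96: fwd
Round 6: pos4(id96) recv 96: ELECTED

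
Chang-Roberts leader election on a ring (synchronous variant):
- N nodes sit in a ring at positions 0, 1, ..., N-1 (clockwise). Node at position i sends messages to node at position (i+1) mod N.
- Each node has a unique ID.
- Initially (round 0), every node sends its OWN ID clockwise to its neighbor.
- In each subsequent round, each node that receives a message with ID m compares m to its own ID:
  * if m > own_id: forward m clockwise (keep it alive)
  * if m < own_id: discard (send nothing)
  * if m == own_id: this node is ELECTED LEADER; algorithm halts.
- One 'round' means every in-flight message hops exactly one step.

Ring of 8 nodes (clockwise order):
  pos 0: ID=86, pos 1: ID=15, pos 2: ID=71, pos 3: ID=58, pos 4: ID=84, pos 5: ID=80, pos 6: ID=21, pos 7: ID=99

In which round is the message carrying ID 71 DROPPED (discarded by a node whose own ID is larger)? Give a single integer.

Answer: 2

Derivation:
Round 1: pos1(id15) recv 86: fwd; pos2(id71) recv 15: drop; pos3(id58) recv 71: fwd; pos4(id84) recv 58: drop; pos5(id80) recv 84: fwd; pos6(id21) recv 80: fwd; pos7(id99) recv 21: drop; pos0(id86) recv 99: fwd
Round 2: pos2(id71) recv 86: fwd; pos4(id84) recv 71: drop; pos6(id21) recv 84: fwd; pos7(id99) recv 80: drop; pos1(id15) recv 99: fwd
Round 3: pos3(id58) recv 86: fwd; pos7(id99) recv 84: drop; pos2(id71) recv 99: fwd
Round 4: pos4(id84) recv 86: fwd; pos3(id58) recv 99: fwd
Round 5: pos5(id80) recv 86: fwd; pos4(id84) recv 99: fwd
Round 6: pos6(id21) recv 86: fwd; pos5(id80) recv 99: fwd
Round 7: pos7(id99) recv 86: drop; pos6(id21) recv 99: fwd
Round 8: pos7(id99) recv 99: ELECTED
Message ID 71 originates at pos 2; dropped at pos 4 in round 2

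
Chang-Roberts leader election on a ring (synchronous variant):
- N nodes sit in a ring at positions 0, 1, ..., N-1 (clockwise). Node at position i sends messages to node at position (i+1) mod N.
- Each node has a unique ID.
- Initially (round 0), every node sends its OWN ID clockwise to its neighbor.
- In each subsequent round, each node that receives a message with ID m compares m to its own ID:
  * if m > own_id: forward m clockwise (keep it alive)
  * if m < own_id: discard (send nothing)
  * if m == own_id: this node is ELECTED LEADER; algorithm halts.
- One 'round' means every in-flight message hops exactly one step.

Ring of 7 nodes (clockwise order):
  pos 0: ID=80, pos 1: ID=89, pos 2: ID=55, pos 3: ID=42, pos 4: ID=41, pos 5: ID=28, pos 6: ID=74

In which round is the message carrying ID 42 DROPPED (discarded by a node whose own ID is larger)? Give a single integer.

Answer: 3

Derivation:
Round 1: pos1(id89) recv 80: drop; pos2(id55) recv 89: fwd; pos3(id42) recv 55: fwd; pos4(id41) recv 42: fwd; pos5(id28) recv 41: fwd; pos6(id74) recv 28: drop; pos0(id80) recv 74: drop
Round 2: pos3(id42) recv 89: fwd; pos4(id41) recv 55: fwd; pos5(id28) recv 42: fwd; pos6(id74) recv 41: drop
Round 3: pos4(id41) recv 89: fwd; pos5(id28) recv 55: fwd; pos6(id74) recv 42: drop
Round 4: pos5(id28) recv 89: fwd; pos6(id74) recv 55: drop
Round 5: pos6(id74) recv 89: fwd
Round 6: pos0(id80) recv 89: fwd
Round 7: pos1(id89) recv 89: ELECTED
Message ID 42 originates at pos 3; dropped at pos 6 in round 3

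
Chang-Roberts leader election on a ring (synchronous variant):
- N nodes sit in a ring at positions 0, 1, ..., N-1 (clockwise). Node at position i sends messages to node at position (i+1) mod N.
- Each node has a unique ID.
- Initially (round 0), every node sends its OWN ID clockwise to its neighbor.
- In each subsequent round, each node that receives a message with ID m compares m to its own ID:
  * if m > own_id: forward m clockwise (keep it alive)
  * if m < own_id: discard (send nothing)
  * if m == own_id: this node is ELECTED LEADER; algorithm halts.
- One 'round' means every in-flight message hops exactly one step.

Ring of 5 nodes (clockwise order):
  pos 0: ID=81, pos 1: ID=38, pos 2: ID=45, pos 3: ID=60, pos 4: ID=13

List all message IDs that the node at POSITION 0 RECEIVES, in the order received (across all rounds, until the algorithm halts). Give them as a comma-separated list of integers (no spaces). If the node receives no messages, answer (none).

Round 1: pos1(id38) recv 81: fwd; pos2(id45) recv 38: drop; pos3(id60) recv 45: drop; pos4(id13) recv 60: fwd; pos0(id81) recv 13: drop
Round 2: pos2(id45) recv 81: fwd; pos0(id81) recv 60: drop
Round 3: pos3(id60) recv 81: fwd
Round 4: pos4(id13) recv 81: fwd
Round 5: pos0(id81) recv 81: ELECTED

Answer: 13,60,81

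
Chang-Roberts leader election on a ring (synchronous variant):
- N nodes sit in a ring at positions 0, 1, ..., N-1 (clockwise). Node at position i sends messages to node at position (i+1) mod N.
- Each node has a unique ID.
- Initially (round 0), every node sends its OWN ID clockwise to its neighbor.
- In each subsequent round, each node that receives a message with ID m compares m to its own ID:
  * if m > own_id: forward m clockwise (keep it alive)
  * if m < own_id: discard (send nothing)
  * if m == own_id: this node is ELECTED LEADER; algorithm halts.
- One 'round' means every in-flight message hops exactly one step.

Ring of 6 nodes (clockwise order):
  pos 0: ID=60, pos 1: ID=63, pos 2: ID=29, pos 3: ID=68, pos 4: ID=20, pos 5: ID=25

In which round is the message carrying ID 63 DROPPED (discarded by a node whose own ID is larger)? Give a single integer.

Answer: 2

Derivation:
Round 1: pos1(id63) recv 60: drop; pos2(id29) recv 63: fwd; pos3(id68) recv 29: drop; pos4(id20) recv 68: fwd; pos5(id25) recv 20: drop; pos0(id60) recv 25: drop
Round 2: pos3(id68) recv 63: drop; pos5(id25) recv 68: fwd
Round 3: pos0(id60) recv 68: fwd
Round 4: pos1(id63) recv 68: fwd
Round 5: pos2(id29) recv 68: fwd
Round 6: pos3(id68) recv 68: ELECTED
Message ID 63 originates at pos 1; dropped at pos 3 in round 2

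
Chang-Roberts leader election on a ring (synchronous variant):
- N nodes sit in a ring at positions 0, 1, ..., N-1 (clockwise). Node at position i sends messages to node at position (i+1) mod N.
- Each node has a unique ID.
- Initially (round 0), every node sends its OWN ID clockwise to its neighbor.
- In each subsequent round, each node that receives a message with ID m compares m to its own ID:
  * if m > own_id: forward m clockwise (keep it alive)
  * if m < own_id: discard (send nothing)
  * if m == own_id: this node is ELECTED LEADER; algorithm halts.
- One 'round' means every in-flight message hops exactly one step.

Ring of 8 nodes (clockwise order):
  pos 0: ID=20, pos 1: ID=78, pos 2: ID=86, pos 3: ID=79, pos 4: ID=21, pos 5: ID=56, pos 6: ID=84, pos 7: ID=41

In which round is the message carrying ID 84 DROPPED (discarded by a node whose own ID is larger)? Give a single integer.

Answer: 4

Derivation:
Round 1: pos1(id78) recv 20: drop; pos2(id86) recv 78: drop; pos3(id79) recv 86: fwd; pos4(id21) recv 79: fwd; pos5(id56) recv 21: drop; pos6(id84) recv 56: drop; pos7(id41) recv 84: fwd; pos0(id20) recv 41: fwd
Round 2: pos4(id21) recv 86: fwd; pos5(id56) recv 79: fwd; pos0(id20) recv 84: fwd; pos1(id78) recv 41: drop
Round 3: pos5(id56) recv 86: fwd; pos6(id84) recv 79: drop; pos1(id78) recv 84: fwd
Round 4: pos6(id84) recv 86: fwd; pos2(id86) recv 84: drop
Round 5: pos7(id41) recv 86: fwd
Round 6: pos0(id20) recv 86: fwd
Round 7: pos1(id78) recv 86: fwd
Round 8: pos2(id86) recv 86: ELECTED
Message ID 84 originates at pos 6; dropped at pos 2 in round 4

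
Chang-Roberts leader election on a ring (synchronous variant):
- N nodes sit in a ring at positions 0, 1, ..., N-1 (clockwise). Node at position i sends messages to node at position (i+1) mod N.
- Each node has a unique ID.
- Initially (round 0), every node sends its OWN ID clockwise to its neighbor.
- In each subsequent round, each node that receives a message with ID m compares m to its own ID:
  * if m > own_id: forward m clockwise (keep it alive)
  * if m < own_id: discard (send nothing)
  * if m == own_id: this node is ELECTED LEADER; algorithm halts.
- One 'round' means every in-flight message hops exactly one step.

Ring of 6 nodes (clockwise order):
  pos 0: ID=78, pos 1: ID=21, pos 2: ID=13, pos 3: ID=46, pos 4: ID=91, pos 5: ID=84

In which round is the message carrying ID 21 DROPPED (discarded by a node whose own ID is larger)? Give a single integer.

Answer: 2

Derivation:
Round 1: pos1(id21) recv 78: fwd; pos2(id13) recv 21: fwd; pos3(id46) recv 13: drop; pos4(id91) recv 46: drop; pos5(id84) recv 91: fwd; pos0(id78) recv 84: fwd
Round 2: pos2(id13) recv 78: fwd; pos3(id46) recv 21: drop; pos0(id78) recv 91: fwd; pos1(id21) recv 84: fwd
Round 3: pos3(id46) recv 78: fwd; pos1(id21) recv 91: fwd; pos2(id13) recv 84: fwd
Round 4: pos4(id91) recv 78: drop; pos2(id13) recv 91: fwd; pos3(id46) recv 84: fwd
Round 5: pos3(id46) recv 91: fwd; pos4(id91) recv 84: drop
Round 6: pos4(id91) recv 91: ELECTED
Message ID 21 originates at pos 1; dropped at pos 3 in round 2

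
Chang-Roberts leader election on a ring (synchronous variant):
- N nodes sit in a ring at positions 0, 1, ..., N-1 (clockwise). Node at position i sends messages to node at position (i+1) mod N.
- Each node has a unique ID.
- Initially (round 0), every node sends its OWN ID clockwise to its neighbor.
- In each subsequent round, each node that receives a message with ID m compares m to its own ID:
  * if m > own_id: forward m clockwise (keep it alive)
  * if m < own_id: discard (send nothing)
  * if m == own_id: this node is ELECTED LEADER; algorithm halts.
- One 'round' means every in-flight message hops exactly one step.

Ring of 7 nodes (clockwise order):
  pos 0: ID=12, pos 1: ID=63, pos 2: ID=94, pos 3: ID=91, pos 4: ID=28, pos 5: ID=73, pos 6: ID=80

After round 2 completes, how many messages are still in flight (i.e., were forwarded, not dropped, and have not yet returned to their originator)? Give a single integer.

Answer: 3

Derivation:
Round 1: pos1(id63) recv 12: drop; pos2(id94) recv 63: drop; pos3(id91) recv 94: fwd; pos4(id28) recv 91: fwd; pos5(id73) recv 28: drop; pos6(id80) recv 73: drop; pos0(id12) recv 80: fwd
Round 2: pos4(id28) recv 94: fwd; pos5(id73) recv 91: fwd; pos1(id63) recv 80: fwd
After round 2: 3 messages still in flight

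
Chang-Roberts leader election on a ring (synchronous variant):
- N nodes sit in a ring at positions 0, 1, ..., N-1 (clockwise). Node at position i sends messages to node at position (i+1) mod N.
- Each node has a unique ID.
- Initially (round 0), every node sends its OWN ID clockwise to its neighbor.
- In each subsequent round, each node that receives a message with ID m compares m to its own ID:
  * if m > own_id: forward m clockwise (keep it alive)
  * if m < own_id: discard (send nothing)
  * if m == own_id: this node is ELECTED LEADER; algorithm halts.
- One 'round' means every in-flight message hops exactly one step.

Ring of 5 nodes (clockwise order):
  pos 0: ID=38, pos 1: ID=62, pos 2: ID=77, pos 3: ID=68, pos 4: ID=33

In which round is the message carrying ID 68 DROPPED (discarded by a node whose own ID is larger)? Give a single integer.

Answer: 4

Derivation:
Round 1: pos1(id62) recv 38: drop; pos2(id77) recv 62: drop; pos3(id68) recv 77: fwd; pos4(id33) recv 68: fwd; pos0(id38) recv 33: drop
Round 2: pos4(id33) recv 77: fwd; pos0(id38) recv 68: fwd
Round 3: pos0(id38) recv 77: fwd; pos1(id62) recv 68: fwd
Round 4: pos1(id62) recv 77: fwd; pos2(id77) recv 68: drop
Round 5: pos2(id77) recv 77: ELECTED
Message ID 68 originates at pos 3; dropped at pos 2 in round 4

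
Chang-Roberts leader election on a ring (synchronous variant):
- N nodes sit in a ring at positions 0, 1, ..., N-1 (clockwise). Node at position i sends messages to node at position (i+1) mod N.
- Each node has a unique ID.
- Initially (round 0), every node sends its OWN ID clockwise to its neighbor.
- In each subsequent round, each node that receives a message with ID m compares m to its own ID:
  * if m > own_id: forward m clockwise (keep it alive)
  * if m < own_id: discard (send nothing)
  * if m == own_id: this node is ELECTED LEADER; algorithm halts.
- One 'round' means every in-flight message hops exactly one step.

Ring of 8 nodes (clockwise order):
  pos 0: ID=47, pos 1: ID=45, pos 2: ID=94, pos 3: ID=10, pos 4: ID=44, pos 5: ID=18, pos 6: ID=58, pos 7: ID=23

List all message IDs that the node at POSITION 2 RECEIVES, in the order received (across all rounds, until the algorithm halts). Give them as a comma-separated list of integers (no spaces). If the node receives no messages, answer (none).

Round 1: pos1(id45) recv 47: fwd; pos2(id94) recv 45: drop; pos3(id10) recv 94: fwd; pos4(id44) recv 10: drop; pos5(id18) recv 44: fwd; pos6(id58) recv 18: drop; pos7(id23) recv 58: fwd; pos0(id47) recv 23: drop
Round 2: pos2(id94) recv 47: drop; pos4(id44) recv 94: fwd; pos6(id58) recv 44: drop; pos0(id47) recv 58: fwd
Round 3: pos5(id18) recv 94: fwd; pos1(id45) recv 58: fwd
Round 4: pos6(id58) recv 94: fwd; pos2(id94) recv 58: drop
Round 5: pos7(id23) recv 94: fwd
Round 6: pos0(id47) recv 94: fwd
Round 7: pos1(id45) recv 94: fwd
Round 8: pos2(id94) recv 94: ELECTED

Answer: 45,47,58,94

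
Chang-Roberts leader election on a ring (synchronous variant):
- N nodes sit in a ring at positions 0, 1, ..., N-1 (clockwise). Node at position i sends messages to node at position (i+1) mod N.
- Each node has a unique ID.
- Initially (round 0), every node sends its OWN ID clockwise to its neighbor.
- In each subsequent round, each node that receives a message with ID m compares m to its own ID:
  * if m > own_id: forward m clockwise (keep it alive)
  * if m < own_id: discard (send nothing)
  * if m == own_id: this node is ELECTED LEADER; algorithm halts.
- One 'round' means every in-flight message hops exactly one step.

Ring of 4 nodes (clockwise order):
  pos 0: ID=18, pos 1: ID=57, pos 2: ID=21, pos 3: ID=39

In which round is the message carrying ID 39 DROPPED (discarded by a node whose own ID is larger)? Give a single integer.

Round 1: pos1(id57) recv 18: drop; pos2(id21) recv 57: fwd; pos3(id39) recv 21: drop; pos0(id18) recv 39: fwd
Round 2: pos3(id39) recv 57: fwd; pos1(id57) recv 39: drop
Round 3: pos0(id18) recv 57: fwd
Round 4: pos1(id57) recv 57: ELECTED
Message ID 39 originates at pos 3; dropped at pos 1 in round 2

Answer: 2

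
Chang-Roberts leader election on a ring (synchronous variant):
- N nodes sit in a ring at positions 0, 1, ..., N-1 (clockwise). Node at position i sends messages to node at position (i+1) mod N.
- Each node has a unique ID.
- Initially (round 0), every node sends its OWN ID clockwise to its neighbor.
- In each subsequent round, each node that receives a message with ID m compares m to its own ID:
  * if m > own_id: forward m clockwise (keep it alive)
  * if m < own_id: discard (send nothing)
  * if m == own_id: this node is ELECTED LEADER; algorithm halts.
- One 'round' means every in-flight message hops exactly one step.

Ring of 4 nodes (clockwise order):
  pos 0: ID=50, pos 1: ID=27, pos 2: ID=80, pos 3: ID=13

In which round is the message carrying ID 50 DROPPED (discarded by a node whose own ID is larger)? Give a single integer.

Round 1: pos1(id27) recv 50: fwd; pos2(id80) recv 27: drop; pos3(id13) recv 80: fwd; pos0(id50) recv 13: drop
Round 2: pos2(id80) recv 50: drop; pos0(id50) recv 80: fwd
Round 3: pos1(id27) recv 80: fwd
Round 4: pos2(id80) recv 80: ELECTED
Message ID 50 originates at pos 0; dropped at pos 2 in round 2

Answer: 2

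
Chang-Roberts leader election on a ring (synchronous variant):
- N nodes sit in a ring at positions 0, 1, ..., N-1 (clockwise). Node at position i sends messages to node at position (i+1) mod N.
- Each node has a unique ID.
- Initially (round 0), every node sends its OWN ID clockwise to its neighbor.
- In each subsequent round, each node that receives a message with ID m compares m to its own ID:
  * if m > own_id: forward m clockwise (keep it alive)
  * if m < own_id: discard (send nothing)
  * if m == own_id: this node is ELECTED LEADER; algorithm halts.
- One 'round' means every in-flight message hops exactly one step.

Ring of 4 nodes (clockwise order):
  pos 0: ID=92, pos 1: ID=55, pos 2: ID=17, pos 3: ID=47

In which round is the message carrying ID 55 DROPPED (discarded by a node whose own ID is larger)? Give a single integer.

Answer: 3

Derivation:
Round 1: pos1(id55) recv 92: fwd; pos2(id17) recv 55: fwd; pos3(id47) recv 17: drop; pos0(id92) recv 47: drop
Round 2: pos2(id17) recv 92: fwd; pos3(id47) recv 55: fwd
Round 3: pos3(id47) recv 92: fwd; pos0(id92) recv 55: drop
Round 4: pos0(id92) recv 92: ELECTED
Message ID 55 originates at pos 1; dropped at pos 0 in round 3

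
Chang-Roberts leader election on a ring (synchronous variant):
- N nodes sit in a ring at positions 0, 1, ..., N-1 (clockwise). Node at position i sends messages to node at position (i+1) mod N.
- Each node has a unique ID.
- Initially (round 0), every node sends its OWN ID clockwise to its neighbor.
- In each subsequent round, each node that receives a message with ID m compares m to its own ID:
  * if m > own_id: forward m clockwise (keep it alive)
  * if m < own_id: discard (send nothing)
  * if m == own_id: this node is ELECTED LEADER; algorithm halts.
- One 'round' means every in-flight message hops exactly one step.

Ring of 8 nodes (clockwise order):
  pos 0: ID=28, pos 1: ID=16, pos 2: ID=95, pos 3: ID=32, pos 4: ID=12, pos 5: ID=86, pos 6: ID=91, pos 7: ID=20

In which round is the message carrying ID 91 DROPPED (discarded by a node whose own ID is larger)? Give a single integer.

Round 1: pos1(id16) recv 28: fwd; pos2(id95) recv 16: drop; pos3(id32) recv 95: fwd; pos4(id12) recv 32: fwd; pos5(id86) recv 12: drop; pos6(id91) recv 86: drop; pos7(id20) recv 91: fwd; pos0(id28) recv 20: drop
Round 2: pos2(id95) recv 28: drop; pos4(id12) recv 95: fwd; pos5(id86) recv 32: drop; pos0(id28) recv 91: fwd
Round 3: pos5(id86) recv 95: fwd; pos1(id16) recv 91: fwd
Round 4: pos6(id91) recv 95: fwd; pos2(id95) recv 91: drop
Round 5: pos7(id20) recv 95: fwd
Round 6: pos0(id28) recv 95: fwd
Round 7: pos1(id16) recv 95: fwd
Round 8: pos2(id95) recv 95: ELECTED
Message ID 91 originates at pos 6; dropped at pos 2 in round 4

Answer: 4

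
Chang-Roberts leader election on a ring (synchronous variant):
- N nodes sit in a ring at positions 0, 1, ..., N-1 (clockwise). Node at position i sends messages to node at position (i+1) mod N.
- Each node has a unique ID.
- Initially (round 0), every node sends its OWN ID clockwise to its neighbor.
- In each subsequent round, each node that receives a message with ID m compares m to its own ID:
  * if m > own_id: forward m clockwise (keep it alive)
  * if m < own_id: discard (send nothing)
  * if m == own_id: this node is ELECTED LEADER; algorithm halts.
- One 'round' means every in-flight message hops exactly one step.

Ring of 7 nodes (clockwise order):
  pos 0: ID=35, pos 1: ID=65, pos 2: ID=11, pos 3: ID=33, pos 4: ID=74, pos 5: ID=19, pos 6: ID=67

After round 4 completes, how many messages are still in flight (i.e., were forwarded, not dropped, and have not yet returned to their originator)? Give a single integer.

Round 1: pos1(id65) recv 35: drop; pos2(id11) recv 65: fwd; pos3(id33) recv 11: drop; pos4(id74) recv 33: drop; pos5(id19) recv 74: fwd; pos6(id67) recv 19: drop; pos0(id35) recv 67: fwd
Round 2: pos3(id33) recv 65: fwd; pos6(id67) recv 74: fwd; pos1(id65) recv 67: fwd
Round 3: pos4(id74) recv 65: drop; pos0(id35) recv 74: fwd; pos2(id11) recv 67: fwd
Round 4: pos1(id65) recv 74: fwd; pos3(id33) recv 67: fwd
After round 4: 2 messages still in flight

Answer: 2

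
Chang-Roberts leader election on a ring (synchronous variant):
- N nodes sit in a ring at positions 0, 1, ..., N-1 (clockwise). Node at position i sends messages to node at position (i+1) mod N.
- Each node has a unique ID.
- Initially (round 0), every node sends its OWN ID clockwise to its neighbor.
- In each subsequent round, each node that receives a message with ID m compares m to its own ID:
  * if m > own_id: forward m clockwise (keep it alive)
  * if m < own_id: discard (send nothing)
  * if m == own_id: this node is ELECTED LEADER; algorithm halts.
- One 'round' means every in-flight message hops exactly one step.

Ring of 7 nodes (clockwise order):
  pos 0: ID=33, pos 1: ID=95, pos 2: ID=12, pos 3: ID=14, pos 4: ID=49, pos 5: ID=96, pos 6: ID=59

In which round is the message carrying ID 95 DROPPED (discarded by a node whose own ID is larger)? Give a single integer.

Answer: 4

Derivation:
Round 1: pos1(id95) recv 33: drop; pos2(id12) recv 95: fwd; pos3(id14) recv 12: drop; pos4(id49) recv 14: drop; pos5(id96) recv 49: drop; pos6(id59) recv 96: fwd; pos0(id33) recv 59: fwd
Round 2: pos3(id14) recv 95: fwd; pos0(id33) recv 96: fwd; pos1(id95) recv 59: drop
Round 3: pos4(id49) recv 95: fwd; pos1(id95) recv 96: fwd
Round 4: pos5(id96) recv 95: drop; pos2(id12) recv 96: fwd
Round 5: pos3(id14) recv 96: fwd
Round 6: pos4(id49) recv 96: fwd
Round 7: pos5(id96) recv 96: ELECTED
Message ID 95 originates at pos 1; dropped at pos 5 in round 4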